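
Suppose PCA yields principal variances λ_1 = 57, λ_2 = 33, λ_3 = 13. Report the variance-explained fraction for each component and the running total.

Step 1 — total variance = trace(Sigma) = Σ λ_i = 57 + 33 + 13 = 103.

Step 2 — fraction explained by component i = λ_i / Σ λ:
  PC1: 57/103 = 0.5534
  PC2: 33/103 = 0.3204
  PC3: 13/103 = 0.1262

Step 3 — cumulative fraction after k components = (λ_1 + ... + λ_k) / Σ λ:
  k = 1: 57/103 = 0.5534
  k = 2: (57 + 33)/103 = 90/103 = 0.8738
  k = 3: (57 + 33 + 13)/103 = 103/103 = 1

Summary (fraction, with percent):

explained: PC1 0.5534 (55.34%), PC2 0.3204 (32.04%), PC3 0.1262 (12.62%);  cumulative: 0.5534, 0.8738, 1


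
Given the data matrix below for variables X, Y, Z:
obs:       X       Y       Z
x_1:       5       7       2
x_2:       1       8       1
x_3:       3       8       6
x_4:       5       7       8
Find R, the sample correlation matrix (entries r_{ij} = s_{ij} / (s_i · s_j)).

Step 1 — column means:
  mean(X) = (5 + 1 + 3 + 5) / 4 = 14/4 = 3.5
  mean(Y) = (7 + 8 + 8 + 7) / 4 = 30/4 = 7.5
  mean(Z) = (2 + 1 + 6 + 8) / 4 = 17/4 = 4.25

Step 2 — sample variances and covariances s[i,j] = (1/(n-1)) · Σ_k (x_{k,i} - mean_i) · (x_{k,j} - mean_j), with n-1 = 3:
  s[X,X] = ((1.5)·(1.5) + (-2.5)·(-2.5) + (-0.5)·(-0.5) + (1.5)·(1.5)) / 3 = 11/3 = 3.6667
  s[X,Y] = ((1.5)·(-0.5) + (-2.5)·(0.5) + (-0.5)·(0.5) + (1.5)·(-0.5)) / 3 = -3/3 = -1
  s[X,Z] = ((1.5)·(-2.25) + (-2.5)·(-3.25) + (-0.5)·(1.75) + (1.5)·(3.75)) / 3 = 9.5/3 = 3.1667
  s[Y,Y] = ((-0.5)·(-0.5) + (0.5)·(0.5) + (0.5)·(0.5) + (-0.5)·(-0.5)) / 3 = 1/3 = 0.3333
  s[Y,Z] = ((-0.5)·(-2.25) + (0.5)·(-3.25) + (0.5)·(1.75) + (-0.5)·(3.75)) / 3 = -1.5/3 = -0.5
  s[Z,Z] = ((-2.25)·(-2.25) + (-3.25)·(-3.25) + (1.75)·(1.75) + (3.75)·(3.75)) / 3 = 32.75/3 = 10.9167
  Sample standard deviations s_i = √(s[i,i]):
  s(X) = √(3.6667) = 1.9149
  s(Y) = √(0.3333) = 0.5774
  s(Z) = √(10.9167) = 3.304

Step 3 — r_{ij} = s_{ij} / (s_i · s_j):
  r[X,X] = 1 (diagonal).
  r[X,Y] = -1 / (1.9149 · 0.5774) = -1 / 1.1055 = -0.9045
  r[X,Z] = 3.1667 / (1.9149 · 3.304) = 3.1667 / 6.3268 = 0.5005
  r[Y,Y] = 1 (diagonal).
  r[Y,Z] = -0.5 / (0.5774 · 3.304) = -0.5 / 1.9076 = -0.2621
  r[Z,Z] = 1 (diagonal).

R is symmetric with unit diagonal. Assembling:

R = [[1, -0.9045, 0.5005],
 [-0.9045, 1, -0.2621],
 [0.5005, -0.2621, 1]]


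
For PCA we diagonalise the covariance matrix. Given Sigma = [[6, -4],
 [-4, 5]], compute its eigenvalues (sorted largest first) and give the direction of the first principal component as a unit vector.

Step 1 — characteristic polynomial of 2×2 Sigma:
  det(Sigma - λI) = λ² - trace · λ + det = 0.
  trace = 6 + 5 = 11, det = 6·5 - (-4)² = 14.
Step 2 — discriminant:
  Δ = trace² - 4·det = 121 - 56 = 65.
Step 3 — eigenvalues:
  λ = (trace ± √Δ)/2 = (11 ± 8.0623)/2,
  λ_1 = 9.5311,  λ_2 = 1.4689.

Step 4 — unit eigenvector for λ_1: solve (Sigma - λ_1 I)v = 0. First row:
  (6 - 9.5311)·v_x + (-4)·v_y = 0, i.e. (-3.5311)·v_x + (-4)·v_y = 0,
  so v ∝ (b, λ_1 - a) = (-4, 3.5311); multiply by -1 so the first entry is positive: u = (4, -3.5311).
  ||u|| = √((4)² + (-3.5311)²) = √(28.4689) ≈ 5.3356,
  v_1 = u/||u|| ≈ (0.7497, -0.6618) (||v_1|| = 1).

λ_1 = 9.5311,  λ_2 = 1.4689;  v_1 ≈ (0.7497, -0.6618)


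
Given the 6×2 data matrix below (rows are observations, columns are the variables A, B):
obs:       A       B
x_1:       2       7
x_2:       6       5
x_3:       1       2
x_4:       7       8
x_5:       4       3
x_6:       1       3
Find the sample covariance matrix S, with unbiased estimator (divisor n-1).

Step 1 — column means:
  mean(A) = (2 + 6 + 1 + 7 + 4 + 1) / 6 = 21/6 = 3.5
  mean(B) = (7 + 5 + 2 + 8 + 3 + 3) / 6 = 28/6 = 4.6667

Step 2 — sample covariance S[i,j] = (1/(n-1)) · Σ_k (x_{k,i} - mean_i) · (x_{k,j} - mean_j), with n-1 = 5.
  S[A,A] = ((-1.5)·(-1.5) + (2.5)·(2.5) + (-2.5)·(-2.5) + (3.5)·(3.5) + (0.5)·(0.5) + (-2.5)·(-2.5)) / 5 = 33.5/5 = 6.7
  S[A,B] = ((-1.5)·(2.3333) + (2.5)·(0.3333) + (-2.5)·(-2.6667) + (3.5)·(3.3333) + (0.5)·(-1.6667) + (-2.5)·(-1.6667)) / 5 = 19/5 = 3.8
  S[B,B] = ((2.3333)·(2.3333) + (0.3333)·(0.3333) + (-2.6667)·(-2.6667) + (3.3333)·(3.3333) + (-1.6667)·(-1.6667) + (-1.6667)·(-1.6667)) / 5 = 29.3333/5 = 5.8667

S is symmetric (S[j,i] = S[i,j]). Assembling:

S = [[6.7, 3.8],
 [3.8, 5.8667]]


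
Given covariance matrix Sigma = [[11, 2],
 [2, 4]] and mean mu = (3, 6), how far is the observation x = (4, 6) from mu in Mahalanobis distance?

Step 1 — centre the observation: (x - mu) = (1, 0).

Step 2 — invert Sigma. det(Sigma) = 11·4 - (2)² = 40.
  Sigma^{-1} = (1/det) · [[d, -b], [-b, a]] = [[0.1, -0.05],
 [-0.05, 0.275]].

Step 3 — form the quadratic (x - mu)^T · Sigma^{-1} · (x - mu):
  Sigma^{-1} · (x - mu) = (0.1, -0.05).
  (x - mu)^T · [Sigma^{-1} · (x - mu)] = (1)·(0.1) + (0)·(-0.05) = 0.1.

Step 4 — take square root: d = √(0.1) ≈ 0.3162.

d(x, mu) = √(0.1) ≈ 0.3162


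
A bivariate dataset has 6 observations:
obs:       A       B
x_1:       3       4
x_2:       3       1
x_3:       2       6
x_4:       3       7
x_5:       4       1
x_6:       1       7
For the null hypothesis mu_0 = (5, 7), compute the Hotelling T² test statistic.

Step 1 — sample mean vector:
  mean(A) = (3 + 3 + 2 + 3 + 4 + 1) / 6 = 16/6 = 2.6667
  mean(B) = (4 + 1 + 6 + 7 + 1 + 7) / 6 = 26/6 = 4.3333
  x̄ = (2.6667, 4.3333),  deviation x̄ - mu_0 = (2.6667, 4.3333) - (5, 7) = (-2.3333, -2.6667).

Step 2 — sample covariance matrix, S[i,j] = (1/(n-1)) · Σ_k (x_{k,i} - mean_i) · (x_{k,j} - mean_j), divisor n-1 = 5:
  S[A,A] = ((0.3333)·(0.3333) + (0.3333)·(0.3333) + (-0.6667)·(-0.6667) + (0.3333)·(0.3333) + (1.3333)·(1.3333) + (-1.6667)·(-1.6667)) / 5 = 5.3333/5 = 1.0667
  S[A,B] = ((0.3333)·(-0.3333) + (0.3333)·(-3.3333) + (-0.6667)·(1.6667) + (0.3333)·(2.6667) + (1.3333)·(-3.3333) + (-1.6667)·(2.6667)) / 5 = -10.3333/5 = -2.0667
  S[B,B] = ((-0.3333)·(-0.3333) + (-3.3333)·(-3.3333) + (1.6667)·(1.6667) + (2.6667)·(2.6667) + (-3.3333)·(-3.3333) + (2.6667)·(2.6667)) / 5 = 39.3333/5 = 7.8667
  S = [[1.0667, -2.0667],
 [-2.0667, 7.8667]].

Step 3 — invert S. det(S) = 1.0667·7.8667 - (-2.0667)² = 4.12.
  S^{-1} = (1/det) · [[d, -b], [-b, a]] = [[1.9094, 0.5016],
 [0.5016, 0.2589]].

Step 4 — quadratic form (x̄ - mu_0)^T · S^{-1} · (x̄ - mu_0):
  S^{-1} · (x̄ - mu_0) = (-5.7929, -1.8608),
  (x̄ - mu_0)^T · [...] = (-2.3333)·(-5.7929) + (-2.6667)·(-1.8608) = 18.479.

Step 5 — scale by n: T² = 6 · 18.479 = 110.8738.

T² ≈ 110.8738


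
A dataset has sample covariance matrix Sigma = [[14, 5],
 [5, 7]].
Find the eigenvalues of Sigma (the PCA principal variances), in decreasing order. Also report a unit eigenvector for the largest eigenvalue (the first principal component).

Step 1 — characteristic polynomial of 2×2 Sigma:
  det(Sigma - λI) = λ² - trace · λ + det = 0.
  trace = 14 + 7 = 21, det = 14·7 - (5)² = 73.
Step 2 — discriminant:
  Δ = trace² - 4·det = 441 - 292 = 149.
Step 3 — eigenvalues:
  λ = (trace ± √Δ)/2 = (21 ± 12.2066)/2,
  λ_1 = 16.6033,  λ_2 = 4.3967.

Step 4 — unit eigenvector for λ_1: solve (Sigma - λ_1 I)v = 0. First row:
  (14 - 16.6033)·v_x + (5)·v_y = 0, i.e. (-2.6033)·v_x + (5)·v_y = 0,
  so v ∝ (b, λ_1 - a) = (5, 2.6033) = u.
  ||u|| = √((5)² + (2.6033)²) = √(31.7771) ≈ 5.6371,
  v_1 = u/||u|| ≈ (0.887, 0.4618) (||v_1|| = 1).

λ_1 = 16.6033,  λ_2 = 4.3967;  v_1 ≈ (0.887, 0.4618)


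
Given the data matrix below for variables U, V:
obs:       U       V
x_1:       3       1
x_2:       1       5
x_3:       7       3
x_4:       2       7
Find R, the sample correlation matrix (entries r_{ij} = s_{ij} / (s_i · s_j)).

Step 1 — column means:
  mean(U) = (3 + 1 + 7 + 2) / 4 = 13/4 = 3.25
  mean(V) = (1 + 5 + 3 + 7) / 4 = 16/4 = 4

Step 2 — sample variances and covariances s[i,j] = (1/(n-1)) · Σ_k (x_{k,i} - mean_i) · (x_{k,j} - mean_j), with n-1 = 3:
  s[U,U] = ((-0.25)·(-0.25) + (-2.25)·(-2.25) + (3.75)·(3.75) + (-1.25)·(-1.25)) / 3 = 20.75/3 = 6.9167
  s[U,V] = ((-0.25)·(-3) + (-2.25)·(1) + (3.75)·(-1) + (-1.25)·(3)) / 3 = -9/3 = -3
  s[V,V] = ((-3)·(-3) + (1)·(1) + (-1)·(-1) + (3)·(3)) / 3 = 20/3 = 6.6667
  Sample standard deviations s_i = √(s[i,i]):
  s(U) = √(6.9167) = 2.63
  s(V) = √(6.6667) = 2.582

Step 3 — r_{ij} = s_{ij} / (s_i · s_j):
  r[U,U] = 1 (diagonal).
  r[U,V] = -3 / (2.63 · 2.582) = -3 / 6.7905 = -0.4418
  r[V,V] = 1 (diagonal).

R is symmetric with unit diagonal. Assembling:

R = [[1, -0.4418],
 [-0.4418, 1]]


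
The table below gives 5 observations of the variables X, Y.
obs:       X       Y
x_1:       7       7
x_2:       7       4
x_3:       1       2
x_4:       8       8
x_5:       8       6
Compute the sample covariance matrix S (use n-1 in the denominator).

Step 1 — column means:
  mean(X) = (7 + 7 + 1 + 8 + 8) / 5 = 31/5 = 6.2
  mean(Y) = (7 + 4 + 2 + 8 + 6) / 5 = 27/5 = 5.4

Step 2 — sample covariance S[i,j] = (1/(n-1)) · Σ_k (x_{k,i} - mean_i) · (x_{k,j} - mean_j), with n-1 = 4.
  S[X,X] = ((0.8)·(0.8) + (0.8)·(0.8) + (-5.2)·(-5.2) + (1.8)·(1.8) + (1.8)·(1.8)) / 4 = 34.8/4 = 8.7
  S[X,Y] = ((0.8)·(1.6) + (0.8)·(-1.4) + (-5.2)·(-3.4) + (1.8)·(2.6) + (1.8)·(0.6)) / 4 = 23.6/4 = 5.9
  S[Y,Y] = ((1.6)·(1.6) + (-1.4)·(-1.4) + (-3.4)·(-3.4) + (2.6)·(2.6) + (0.6)·(0.6)) / 4 = 23.2/4 = 5.8

S is symmetric (S[j,i] = S[i,j]). Assembling:

S = [[8.7, 5.9],
 [5.9, 5.8]]


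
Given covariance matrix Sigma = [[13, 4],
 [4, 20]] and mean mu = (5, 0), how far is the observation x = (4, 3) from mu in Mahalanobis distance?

Step 1 — centre the observation: (x - mu) = (-1, 3).

Step 2 — invert Sigma. det(Sigma) = 13·20 - (4)² = 244.
  Sigma^{-1} = (1/det) · [[d, -b], [-b, a]] = [[0.082, -0.0164],
 [-0.0164, 0.0533]].

Step 3 — form the quadratic (x - mu)^T · Sigma^{-1} · (x - mu):
  Sigma^{-1} · (x - mu) = (-0.1311, 0.1762).
  (x - mu)^T · [Sigma^{-1} · (x - mu)] = (-1)·(-0.1311) + (3)·(0.1762) = 0.6598.

Step 4 — take square root: d = √(0.6598) ≈ 0.8123.

d(x, mu) = √(0.6598) ≈ 0.8123


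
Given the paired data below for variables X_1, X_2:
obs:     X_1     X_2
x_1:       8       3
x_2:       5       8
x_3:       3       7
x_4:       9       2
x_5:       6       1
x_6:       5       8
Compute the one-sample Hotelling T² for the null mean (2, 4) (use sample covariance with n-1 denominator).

Step 1 — sample mean vector:
  mean(X_1) = (8 + 5 + 3 + 9 + 6 + 5) / 6 = 36/6 = 6
  mean(X_2) = (3 + 8 + 7 + 2 + 1 + 8) / 6 = 29/6 = 4.8333
  x̄ = (6, 4.8333),  deviation x̄ - mu_0 = (6, 4.8333) - (2, 4) = (4, 0.8333).

Step 2 — sample covariance matrix, S[i,j] = (1/(n-1)) · Σ_k (x_{k,i} - mean_i) · (x_{k,j} - mean_j), divisor n-1 = 5:
  S[X_1,X_1] = ((2)·(2) + (-1)·(-1) + (-3)·(-3) + (3)·(3) + (0)·(0) + (-1)·(-1)) / 5 = 24/5 = 4.8
  S[X_1,X_2] = ((2)·(-1.8333) + (-1)·(3.1667) + (-3)·(2.1667) + (3)·(-2.8333) + (0)·(-3.8333) + (-1)·(3.1667)) / 5 = -25/5 = -5
  S[X_2,X_2] = ((-1.8333)·(-1.8333) + (3.1667)·(3.1667) + (2.1667)·(2.1667) + (-2.8333)·(-2.8333) + (-3.8333)·(-3.8333) + (3.1667)·(3.1667)) / 5 = 50.8333/5 = 10.1667
  S = [[4.8, -5],
 [-5, 10.1667]].

Step 3 — invert S. det(S) = 4.8·10.1667 - (-5)² = 23.8.
  S^{-1} = (1/det) · [[d, -b], [-b, a]] = [[0.4272, 0.2101],
 [0.2101, 0.2017]].

Step 4 — quadratic form (x̄ - mu_0)^T · S^{-1} · (x̄ - mu_0):
  S^{-1} · (x̄ - mu_0) = (1.8838, 1.0084),
  (x̄ - mu_0)^T · [...] = (4)·(1.8838) + (0.8333)·(1.0084) = 8.3754.

Step 5 — scale by n: T² = 6 · 8.3754 = 50.2521.

T² ≈ 50.2521


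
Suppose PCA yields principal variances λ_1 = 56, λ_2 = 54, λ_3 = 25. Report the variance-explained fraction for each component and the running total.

Step 1 — total variance = trace(Sigma) = Σ λ_i = 56 + 54 + 25 = 135.

Step 2 — fraction explained by component i = λ_i / Σ λ:
  PC1: 56/135 = 0.4148
  PC2: 54/135 = 0.4
  PC3: 25/135 = 0.1852

Step 3 — cumulative fraction after k components = (λ_1 + ... + λ_k) / Σ λ:
  k = 1: 56/135 = 0.4148
  k = 2: (56 + 54)/135 = 110/135 = 0.8148
  k = 3: (56 + 54 + 25)/135 = 135/135 = 1

Summary (fraction, with percent):

explained: PC1 0.4148 (41.48%), PC2 0.4 (40%), PC3 0.1852 (18.52%);  cumulative: 0.4148, 0.8148, 1


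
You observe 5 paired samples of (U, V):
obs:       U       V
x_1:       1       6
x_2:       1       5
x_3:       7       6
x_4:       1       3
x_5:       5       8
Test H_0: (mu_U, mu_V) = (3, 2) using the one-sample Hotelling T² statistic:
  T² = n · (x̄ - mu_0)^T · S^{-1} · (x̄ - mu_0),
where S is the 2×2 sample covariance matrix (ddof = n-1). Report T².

Step 1 — sample mean vector:
  mean(U) = (1 + 1 + 7 + 1 + 5) / 5 = 15/5 = 3
  mean(V) = (6 + 5 + 6 + 3 + 8) / 5 = 28/5 = 5.6
  x̄ = (3, 5.6),  deviation x̄ - mu_0 = (3, 5.6) - (3, 2) = (0, 3.6).

Step 2 — sample covariance matrix, S[i,j] = (1/(n-1)) · Σ_k (x_{k,i} - mean_i) · (x_{k,j} - mean_j), divisor n-1 = 4:
  S[U,U] = ((-2)·(-2) + (-2)·(-2) + (4)·(4) + (-2)·(-2) + (2)·(2)) / 4 = 32/4 = 8
  S[U,V] = ((-2)·(0.4) + (-2)·(-0.6) + (4)·(0.4) + (-2)·(-2.6) + (2)·(2.4)) / 4 = 12/4 = 3
  S[V,V] = ((0.4)·(0.4) + (-0.6)·(-0.6) + (0.4)·(0.4) + (-2.6)·(-2.6) + (2.4)·(2.4)) / 4 = 13.2/4 = 3.3
  S = [[8, 3],
 [3, 3.3]].

Step 3 — invert S. det(S) = 8·3.3 - (3)² = 17.4.
  S^{-1} = (1/det) · [[d, -b], [-b, a]] = [[0.1897, -0.1724],
 [-0.1724, 0.4598]].

Step 4 — quadratic form (x̄ - mu_0)^T · S^{-1} · (x̄ - mu_0):
  S^{-1} · (x̄ - mu_0) = (-0.6207, 1.6552),
  (x̄ - mu_0)^T · [...] = (0)·(-0.6207) + (3.6)·(1.6552) = 5.9586.

Step 5 — scale by n: T² = 5 · 5.9586 = 29.7931.

T² ≈ 29.7931


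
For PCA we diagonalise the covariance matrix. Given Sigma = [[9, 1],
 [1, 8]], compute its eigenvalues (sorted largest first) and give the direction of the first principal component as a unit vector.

Step 1 — characteristic polynomial of 2×2 Sigma:
  det(Sigma - λI) = λ² - trace · λ + det = 0.
  trace = 9 + 8 = 17, det = 9·8 - (1)² = 71.
Step 2 — discriminant:
  Δ = trace² - 4·det = 289 - 284 = 5.
Step 3 — eigenvalues:
  λ = (trace ± √Δ)/2 = (17 ± 2.2361)/2,
  λ_1 = 9.618,  λ_2 = 7.382.

Step 4 — unit eigenvector for λ_1: solve (Sigma - λ_1 I)v = 0. First row:
  (9 - 9.618)·v_x + (1)·v_y = 0, i.e. (-0.618)·v_x + (1)·v_y = 0,
  so v ∝ (b, λ_1 - a) = (1, 0.618) = u.
  ||u|| = √((1)² + (0.618)²) = √(1.382) ≈ 1.1756,
  v_1 = u/||u|| ≈ (0.8507, 0.5257) (||v_1|| = 1).

λ_1 = 9.618,  λ_2 = 7.382;  v_1 ≈ (0.8507, 0.5257)


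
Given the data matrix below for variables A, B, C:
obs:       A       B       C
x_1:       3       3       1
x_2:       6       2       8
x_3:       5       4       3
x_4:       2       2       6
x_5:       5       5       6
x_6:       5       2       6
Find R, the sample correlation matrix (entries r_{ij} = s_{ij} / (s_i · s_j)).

Step 1 — column means:
  mean(A) = (3 + 6 + 5 + 2 + 5 + 5) / 6 = 26/6 = 4.3333
  mean(B) = (3 + 2 + 4 + 2 + 5 + 2) / 6 = 18/6 = 3
  mean(C) = (1 + 8 + 3 + 6 + 6 + 6) / 6 = 30/6 = 5

Step 2 — sample variances and covariances s[i,j] = (1/(n-1)) · Σ_k (x_{k,i} - mean_i) · (x_{k,j} - mean_j), with n-1 = 5:
  s[A,A] = ((-1.3333)·(-1.3333) + (1.6667)·(1.6667) + (0.6667)·(0.6667) + (-2.3333)·(-2.3333) + (0.6667)·(0.6667) + (0.6667)·(0.6667)) / 5 = 11.3333/5 = 2.2667
  s[A,B] = ((-1.3333)·(0) + (1.6667)·(-1) + (0.6667)·(1) + (-2.3333)·(-1) + (0.6667)·(2) + (0.6667)·(-1)) / 5 = 2/5 = 0.4
  s[A,C] = ((-1.3333)·(-4) + (1.6667)·(3) + (0.6667)·(-2) + (-2.3333)·(1) + (0.6667)·(1) + (0.6667)·(1)) / 5 = 8/5 = 1.6
  s[B,B] = ((0)·(0) + (-1)·(-1) + (1)·(1) + (-1)·(-1) + (2)·(2) + (-1)·(-1)) / 5 = 8/5 = 1.6
  s[B,C] = ((0)·(-4) + (-1)·(3) + (1)·(-2) + (-1)·(1) + (2)·(1) + (-1)·(1)) / 5 = -5/5 = -1
  s[C,C] = ((-4)·(-4) + (3)·(3) + (-2)·(-2) + (1)·(1) + (1)·(1) + (1)·(1)) / 5 = 32/5 = 6.4
  Sample standard deviations s_i = √(s[i,i]):
  s(A) = √(2.2667) = 1.5055
  s(B) = √(1.6) = 1.2649
  s(C) = √(6.4) = 2.5298

Step 3 — r_{ij} = s_{ij} / (s_i · s_j):
  r[A,A] = 1 (diagonal).
  r[A,B] = 0.4 / (1.5055 · 1.2649) = 0.4 / 1.9044 = 0.21
  r[A,C] = 1.6 / (1.5055 · 2.5298) = 1.6 / 3.8088 = 0.4201
  r[B,B] = 1 (diagonal).
  r[B,C] = -1 / (1.2649 · 2.5298) = -1 / 3.2 = -0.3125
  r[C,C] = 1 (diagonal).

R is symmetric with unit diagonal. Assembling:

R = [[1, 0.21, 0.4201],
 [0.21, 1, -0.3125],
 [0.4201, -0.3125, 1]]


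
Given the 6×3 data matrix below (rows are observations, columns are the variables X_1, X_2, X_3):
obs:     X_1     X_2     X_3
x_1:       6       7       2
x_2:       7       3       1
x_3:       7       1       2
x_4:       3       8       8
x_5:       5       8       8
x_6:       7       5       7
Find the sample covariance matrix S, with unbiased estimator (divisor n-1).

Step 1 — column means:
  mean(X_1) = (6 + 7 + 7 + 3 + 5 + 7) / 6 = 35/6 = 5.8333
  mean(X_2) = (7 + 3 + 1 + 8 + 8 + 5) / 6 = 32/6 = 5.3333
  mean(X_3) = (2 + 1 + 2 + 8 + 8 + 7) / 6 = 28/6 = 4.6667

Step 2 — sample covariance S[i,j] = (1/(n-1)) · Σ_k (x_{k,i} - mean_i) · (x_{k,j} - mean_j), with n-1 = 5.
  S[X_1,X_1] = ((0.1667)·(0.1667) + (1.1667)·(1.1667) + (1.1667)·(1.1667) + (-2.8333)·(-2.8333) + (-0.8333)·(-0.8333) + (1.1667)·(1.1667)) / 5 = 12.8333/5 = 2.5667
  S[X_1,X_2] = ((0.1667)·(1.6667) + (1.1667)·(-2.3333) + (1.1667)·(-4.3333) + (-2.8333)·(2.6667) + (-0.8333)·(2.6667) + (1.1667)·(-0.3333)) / 5 = -17.6667/5 = -3.5333
  S[X_1,X_3] = ((0.1667)·(-2.6667) + (1.1667)·(-3.6667) + (1.1667)·(-2.6667) + (-2.8333)·(3.3333) + (-0.8333)·(3.3333) + (1.1667)·(2.3333)) / 5 = -17.3333/5 = -3.4667
  S[X_2,X_2] = ((1.6667)·(1.6667) + (-2.3333)·(-2.3333) + (-4.3333)·(-4.3333) + (2.6667)·(2.6667) + (2.6667)·(2.6667) + (-0.3333)·(-0.3333)) / 5 = 41.3333/5 = 8.2667
  S[X_2,X_3] = ((1.6667)·(-2.6667) + (-2.3333)·(-3.6667) + (-4.3333)·(-2.6667) + (2.6667)·(3.3333) + (2.6667)·(3.3333) + (-0.3333)·(2.3333)) / 5 = 32.6667/5 = 6.5333
  S[X_3,X_3] = ((-2.6667)·(-2.6667) + (-3.6667)·(-3.6667) + (-2.6667)·(-2.6667) + (3.3333)·(3.3333) + (3.3333)·(3.3333) + (2.3333)·(2.3333)) / 5 = 55.3333/5 = 11.0667

S is symmetric (S[j,i] = S[i,j]). Assembling:

S = [[2.5667, -3.5333, -3.4667],
 [-3.5333, 8.2667, 6.5333],
 [-3.4667, 6.5333, 11.0667]]


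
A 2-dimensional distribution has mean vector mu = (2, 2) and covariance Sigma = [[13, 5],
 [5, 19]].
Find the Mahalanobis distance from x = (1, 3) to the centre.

Step 1 — centre the observation: (x - mu) = (-1, 1).

Step 2 — invert Sigma. det(Sigma) = 13·19 - (5)² = 222.
  Sigma^{-1} = (1/det) · [[d, -b], [-b, a]] = [[0.0856, -0.0225],
 [-0.0225, 0.0586]].

Step 3 — form the quadratic (x - mu)^T · Sigma^{-1} · (x - mu):
  Sigma^{-1} · (x - mu) = (-0.1081, 0.0811).
  (x - mu)^T · [Sigma^{-1} · (x - mu)] = (-1)·(-0.1081) + (1)·(0.0811) = 0.1892.

Step 4 — take square root: d = √(0.1892) ≈ 0.435.

d(x, mu) = √(0.1892) ≈ 0.435


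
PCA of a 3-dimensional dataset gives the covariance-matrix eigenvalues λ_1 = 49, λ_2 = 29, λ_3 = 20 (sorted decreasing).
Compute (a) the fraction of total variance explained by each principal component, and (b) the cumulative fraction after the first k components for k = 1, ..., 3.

Step 1 — total variance = trace(Sigma) = Σ λ_i = 49 + 29 + 20 = 98.

Step 2 — fraction explained by component i = λ_i / Σ λ:
  PC1: 49/98 = 0.5
  PC2: 29/98 = 0.2959
  PC3: 20/98 = 0.2041

Step 3 — cumulative fraction after k components = (λ_1 + ... + λ_k) / Σ λ:
  k = 1: 49/98 = 0.5
  k = 2: (49 + 29)/98 = 78/98 = 0.7959
  k = 3: (49 + 29 + 20)/98 = 98/98 = 1

Summary (fraction, with percent):

explained: PC1 0.5 (50%), PC2 0.2959 (29.59%), PC3 0.2041 (20.41%);  cumulative: 0.5, 0.7959, 1


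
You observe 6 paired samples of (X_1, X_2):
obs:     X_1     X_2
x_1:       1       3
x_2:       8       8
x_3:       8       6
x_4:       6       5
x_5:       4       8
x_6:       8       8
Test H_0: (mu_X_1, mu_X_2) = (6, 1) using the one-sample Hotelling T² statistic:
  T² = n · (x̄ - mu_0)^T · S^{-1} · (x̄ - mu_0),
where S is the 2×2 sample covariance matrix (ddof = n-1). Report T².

Step 1 — sample mean vector:
  mean(X_1) = (1 + 8 + 8 + 6 + 4 + 8) / 6 = 35/6 = 5.8333
  mean(X_2) = (3 + 8 + 6 + 5 + 8 + 8) / 6 = 38/6 = 6.3333
  x̄ = (5.8333, 6.3333),  deviation x̄ - mu_0 = (5.8333, 6.3333) - (6, 1) = (-0.1667, 5.3333).

Step 2 — sample covariance matrix, S[i,j] = (1/(n-1)) · Σ_k (x_{k,i} - mean_i) · (x_{k,j} - mean_j), divisor n-1 = 5:
  S[X_1,X_1] = ((-4.8333)·(-4.8333) + (2.1667)·(2.1667) + (2.1667)·(2.1667) + (0.1667)·(0.1667) + (-1.8333)·(-1.8333) + (2.1667)·(2.1667)) / 5 = 40.8333/5 = 8.1667
  S[X_1,X_2] = ((-4.8333)·(-3.3333) + (2.1667)·(1.6667) + (2.1667)·(-0.3333) + (0.1667)·(-1.3333) + (-1.8333)·(1.6667) + (2.1667)·(1.6667)) / 5 = 19.3333/5 = 3.8667
  S[X_2,X_2] = ((-3.3333)·(-3.3333) + (1.6667)·(1.6667) + (-0.3333)·(-0.3333) + (-1.3333)·(-1.3333) + (1.6667)·(1.6667) + (1.6667)·(1.6667)) / 5 = 21.3333/5 = 4.2667
  S = [[8.1667, 3.8667],
 [3.8667, 4.2667]].

Step 3 — invert S. det(S) = 8.1667·4.2667 - (3.8667)² = 19.8933.
  S^{-1} = (1/det) · [[d, -b], [-b, a]] = [[0.2145, -0.1944],
 [-0.1944, 0.4105]].

Step 4 — quadratic form (x̄ - mu_0)^T · S^{-1} · (x̄ - mu_0):
  S^{-1} · (x̄ - mu_0) = (-1.0724, 2.2218),
  (x̄ - mu_0)^T · [...] = (-0.1667)·(-1.0724) + (5.3333)·(2.2218) = 12.0286.

Step 5 — scale by n: T² = 6 · 12.0286 = 72.1716.

T² ≈ 72.1716


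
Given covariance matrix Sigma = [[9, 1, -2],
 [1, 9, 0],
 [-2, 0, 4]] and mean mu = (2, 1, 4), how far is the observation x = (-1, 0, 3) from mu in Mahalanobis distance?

Step 1 — centre the observation: (x - mu) = (-3, -1, -1).

Step 2 — invert Sigma (cofactor / det for 3×3, or solve directly):
  Sigma^{-1} = [[0.1268, -0.0141, 0.0634],
 [-0.0141, 0.1127, -0.007],
 [0.0634, -0.007, 0.2817]].

Step 3 — form the quadratic (x - mu)^T · Sigma^{-1} · (x - mu):
  Sigma^{-1} · (x - mu) = (-0.4296, -0.0634, -0.4648).
  (x - mu)^T · [Sigma^{-1} · (x - mu)] = (-3)·(-0.4296) + (-1)·(-0.0634) + (-1)·(-0.4648) = 1.8169.

Step 4 — take square root: d = √(1.8169) ≈ 1.3479.

d(x, mu) = √(1.8169) ≈ 1.3479


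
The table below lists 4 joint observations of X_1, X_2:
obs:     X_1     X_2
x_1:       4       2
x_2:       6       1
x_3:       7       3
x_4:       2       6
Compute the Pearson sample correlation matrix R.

Step 1 — column means:
  mean(X_1) = (4 + 6 + 7 + 2) / 4 = 19/4 = 4.75
  mean(X_2) = (2 + 1 + 3 + 6) / 4 = 12/4 = 3

Step 2 — sample variances and covariances s[i,j] = (1/(n-1)) · Σ_k (x_{k,i} - mean_i) · (x_{k,j} - mean_j), with n-1 = 3:
  s[X_1,X_1] = ((-0.75)·(-0.75) + (1.25)·(1.25) + (2.25)·(2.25) + (-2.75)·(-2.75)) / 3 = 14.75/3 = 4.9167
  s[X_1,X_2] = ((-0.75)·(-1) + (1.25)·(-2) + (2.25)·(0) + (-2.75)·(3)) / 3 = -10/3 = -3.3333
  s[X_2,X_2] = ((-1)·(-1) + (-2)·(-2) + (0)·(0) + (3)·(3)) / 3 = 14/3 = 4.6667
  Sample standard deviations s_i = √(s[i,i]):
  s(X_1) = √(4.9167) = 2.2174
  s(X_2) = √(4.6667) = 2.1602

Step 3 — r_{ij} = s_{ij} / (s_i · s_j):
  r[X_1,X_1] = 1 (diagonal).
  r[X_1,X_2] = -3.3333 / (2.2174 · 2.1602) = -3.3333 / 4.79 = -0.6959
  r[X_2,X_2] = 1 (diagonal).

R is symmetric with unit diagonal. Assembling:

R = [[1, -0.6959],
 [-0.6959, 1]]


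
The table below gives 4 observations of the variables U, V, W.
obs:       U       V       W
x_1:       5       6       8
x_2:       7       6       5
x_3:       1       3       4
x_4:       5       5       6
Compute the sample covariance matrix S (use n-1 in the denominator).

Step 1 — column means:
  mean(U) = (5 + 7 + 1 + 5) / 4 = 18/4 = 4.5
  mean(V) = (6 + 6 + 3 + 5) / 4 = 20/4 = 5
  mean(W) = (8 + 5 + 4 + 6) / 4 = 23/4 = 5.75

Step 2 — sample covariance S[i,j] = (1/(n-1)) · Σ_k (x_{k,i} - mean_i) · (x_{k,j} - mean_j), with n-1 = 3.
  S[U,U] = ((0.5)·(0.5) + (2.5)·(2.5) + (-3.5)·(-3.5) + (0.5)·(0.5)) / 3 = 19/3 = 6.3333
  S[U,V] = ((0.5)·(1) + (2.5)·(1) + (-3.5)·(-2) + (0.5)·(0)) / 3 = 10/3 = 3.3333
  S[U,W] = ((0.5)·(2.25) + (2.5)·(-0.75) + (-3.5)·(-1.75) + (0.5)·(0.25)) / 3 = 5.5/3 = 1.8333
  S[V,V] = ((1)·(1) + (1)·(1) + (-2)·(-2) + (0)·(0)) / 3 = 6/3 = 2
  S[V,W] = ((1)·(2.25) + (1)·(-0.75) + (-2)·(-1.75) + (0)·(0.25)) / 3 = 5/3 = 1.6667
  S[W,W] = ((2.25)·(2.25) + (-0.75)·(-0.75) + (-1.75)·(-1.75) + (0.25)·(0.25)) / 3 = 8.75/3 = 2.9167

S is symmetric (S[j,i] = S[i,j]). Assembling:

S = [[6.3333, 3.3333, 1.8333],
 [3.3333, 2, 1.6667],
 [1.8333, 1.6667, 2.9167]]


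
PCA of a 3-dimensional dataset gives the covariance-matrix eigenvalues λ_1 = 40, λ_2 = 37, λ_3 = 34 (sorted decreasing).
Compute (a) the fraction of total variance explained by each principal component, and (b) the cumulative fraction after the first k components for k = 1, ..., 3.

Step 1 — total variance = trace(Sigma) = Σ λ_i = 40 + 37 + 34 = 111.

Step 2 — fraction explained by component i = λ_i / Σ λ:
  PC1: 40/111 = 0.3604
  PC2: 37/111 = 0.3333
  PC3: 34/111 = 0.3063

Step 3 — cumulative fraction after k components = (λ_1 + ... + λ_k) / Σ λ:
  k = 1: 40/111 = 0.3604
  k = 2: (40 + 37)/111 = 77/111 = 0.6937
  k = 3: (40 + 37 + 34)/111 = 111/111 = 1

Summary (fraction, with percent):

explained: PC1 0.3604 (36.04%), PC2 0.3333 (33.33%), PC3 0.3063 (30.63%);  cumulative: 0.3604, 0.6937, 1


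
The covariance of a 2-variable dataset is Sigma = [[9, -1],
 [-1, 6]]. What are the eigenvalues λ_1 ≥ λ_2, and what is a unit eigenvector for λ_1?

Step 1 — characteristic polynomial of 2×2 Sigma:
  det(Sigma - λI) = λ² - trace · λ + det = 0.
  trace = 9 + 6 = 15, det = 9·6 - (-1)² = 53.
Step 2 — discriminant:
  Δ = trace² - 4·det = 225 - 212 = 13.
Step 3 — eigenvalues:
  λ = (trace ± √Δ)/2 = (15 ± 3.6056)/2,
  λ_1 = 9.3028,  λ_2 = 5.6972.

Step 4 — unit eigenvector for λ_1: solve (Sigma - λ_1 I)v = 0. First row:
  (9 - 9.3028)·v_x + (-1)·v_y = 0, i.e. (-0.3028)·v_x + (-1)·v_y = 0,
  so v ∝ (b, λ_1 - a) = (-1, 0.3028); multiply by -1 so the first entry is positive: u = (1, -0.3028).
  ||u|| = √((1)² + (-0.3028)²) = √(1.0917) ≈ 1.0448,
  v_1 = u/||u|| ≈ (0.9571, -0.2898) (||v_1|| = 1).

λ_1 = 9.3028,  λ_2 = 5.6972;  v_1 ≈ (0.9571, -0.2898)


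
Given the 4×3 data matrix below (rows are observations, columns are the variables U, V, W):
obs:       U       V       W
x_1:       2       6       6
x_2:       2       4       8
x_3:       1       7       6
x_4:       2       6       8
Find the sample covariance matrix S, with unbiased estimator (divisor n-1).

Step 1 — column means:
  mean(U) = (2 + 2 + 1 + 2) / 4 = 7/4 = 1.75
  mean(V) = (6 + 4 + 7 + 6) / 4 = 23/4 = 5.75
  mean(W) = (6 + 8 + 6 + 8) / 4 = 28/4 = 7

Step 2 — sample covariance S[i,j] = (1/(n-1)) · Σ_k (x_{k,i} - mean_i) · (x_{k,j} - mean_j), with n-1 = 3.
  S[U,U] = ((0.25)·(0.25) + (0.25)·(0.25) + (-0.75)·(-0.75) + (0.25)·(0.25)) / 3 = 0.75/3 = 0.25
  S[U,V] = ((0.25)·(0.25) + (0.25)·(-1.75) + (-0.75)·(1.25) + (0.25)·(0.25)) / 3 = -1.25/3 = -0.4167
  S[U,W] = ((0.25)·(-1) + (0.25)·(1) + (-0.75)·(-1) + (0.25)·(1)) / 3 = 1/3 = 0.3333
  S[V,V] = ((0.25)·(0.25) + (-1.75)·(-1.75) + (1.25)·(1.25) + (0.25)·(0.25)) / 3 = 4.75/3 = 1.5833
  S[V,W] = ((0.25)·(-1) + (-1.75)·(1) + (1.25)·(-1) + (0.25)·(1)) / 3 = -3/3 = -1
  S[W,W] = ((-1)·(-1) + (1)·(1) + (-1)·(-1) + (1)·(1)) / 3 = 4/3 = 1.3333

S is symmetric (S[j,i] = S[i,j]). Assembling:

S = [[0.25, -0.4167, 0.3333],
 [-0.4167, 1.5833, -1],
 [0.3333, -1, 1.3333]]


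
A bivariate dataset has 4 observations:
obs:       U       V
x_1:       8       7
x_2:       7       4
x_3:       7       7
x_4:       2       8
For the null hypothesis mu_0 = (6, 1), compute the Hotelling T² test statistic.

Step 1 — sample mean vector:
  mean(U) = (8 + 7 + 7 + 2) / 4 = 24/4 = 6
  mean(V) = (7 + 4 + 7 + 8) / 4 = 26/4 = 6.5
  x̄ = (6, 6.5),  deviation x̄ - mu_0 = (6, 6.5) - (6, 1) = (0, 5.5).

Step 2 — sample covariance matrix, S[i,j] = (1/(n-1)) · Σ_k (x_{k,i} - mean_i) · (x_{k,j} - mean_j), divisor n-1 = 3:
  S[U,U] = ((2)·(2) + (1)·(1) + (1)·(1) + (-4)·(-4)) / 3 = 22/3 = 7.3333
  S[U,V] = ((2)·(0.5) + (1)·(-2.5) + (1)·(0.5) + (-4)·(1.5)) / 3 = -7/3 = -2.3333
  S[V,V] = ((0.5)·(0.5) + (-2.5)·(-2.5) + (0.5)·(0.5) + (1.5)·(1.5)) / 3 = 9/3 = 3
  S = [[7.3333, -2.3333],
 [-2.3333, 3]].

Step 3 — invert S. det(S) = 7.3333·3 - (-2.3333)² = 16.5556.
  S^{-1} = (1/det) · [[d, -b], [-b, a]] = [[0.1812, 0.1409],
 [0.1409, 0.443]].

Step 4 — quadratic form (x̄ - mu_0)^T · S^{-1} · (x̄ - mu_0):
  S^{-1} · (x̄ - mu_0) = (0.7752, 2.4362),
  (x̄ - mu_0)^T · [...] = (0)·(0.7752) + (5.5)·(2.4362) = 13.3993.

Step 5 — scale by n: T² = 4 · 13.3993 = 53.5973.

T² ≈ 53.5973


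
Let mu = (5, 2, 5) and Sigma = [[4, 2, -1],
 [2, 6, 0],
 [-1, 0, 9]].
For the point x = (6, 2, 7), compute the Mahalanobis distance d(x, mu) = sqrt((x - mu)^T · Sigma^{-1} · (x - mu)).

Step 1 — centre the observation: (x - mu) = (1, 0, 2).

Step 2 — invert Sigma (cofactor / det for 3×3, or solve directly):
  Sigma^{-1} = [[0.3103, -0.1034, 0.0345],
 [-0.1034, 0.2011, -0.0115],
 [0.0345, -0.0115, 0.1149]].

Step 3 — form the quadratic (x - mu)^T · Sigma^{-1} · (x - mu):
  Sigma^{-1} · (x - mu) = (0.3793, -0.1264, 0.2644).
  (x - mu)^T · [Sigma^{-1} · (x - mu)] = (1)·(0.3793) + (0)·(-0.1264) + (2)·(0.2644) = 0.908.

Step 4 — take square root: d = √(0.908) ≈ 0.9529.

d(x, mu) = √(0.908) ≈ 0.9529


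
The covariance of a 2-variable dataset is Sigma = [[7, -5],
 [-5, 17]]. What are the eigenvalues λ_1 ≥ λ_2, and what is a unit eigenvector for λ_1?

Step 1 — characteristic polynomial of 2×2 Sigma:
  det(Sigma - λI) = λ² - trace · λ + det = 0.
  trace = 7 + 17 = 24, det = 7·17 - (-5)² = 94.
Step 2 — discriminant:
  Δ = trace² - 4·det = 576 - 376 = 200.
Step 3 — eigenvalues:
  λ = (trace ± √Δ)/2 = (24 ± 14.1421)/2,
  λ_1 = 19.0711,  λ_2 = 4.9289.

Step 4 — unit eigenvector for λ_1: solve (Sigma - λ_1 I)v = 0. First row:
  (7 - 19.0711)·v_x + (-5)·v_y = 0, i.e. (-12.0711)·v_x + (-5)·v_y = 0,
  so v ∝ (b, λ_1 - a) = (-5, 12.0711); multiply by -1 so the first entry is positive: u = (5, -12.0711).
  ||u|| = √((5)² + (-12.0711)²) = √(170.7107) ≈ 13.0656,
  v_1 = u/||u|| ≈ (0.3827, -0.9239) (||v_1|| = 1).

λ_1 = 19.0711,  λ_2 = 4.9289;  v_1 ≈ (0.3827, -0.9239)


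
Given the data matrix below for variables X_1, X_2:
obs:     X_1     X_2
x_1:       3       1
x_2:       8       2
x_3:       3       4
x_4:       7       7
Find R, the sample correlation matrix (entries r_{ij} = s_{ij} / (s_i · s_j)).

Step 1 — column means:
  mean(X_1) = (3 + 8 + 3 + 7) / 4 = 21/4 = 5.25
  mean(X_2) = (1 + 2 + 4 + 7) / 4 = 14/4 = 3.5

Step 2 — sample variances and covariances s[i,j] = (1/(n-1)) · Σ_k (x_{k,i} - mean_i) · (x_{k,j} - mean_j), with n-1 = 3:
  s[X_1,X_1] = ((-2.25)·(-2.25) + (2.75)·(2.75) + (-2.25)·(-2.25) + (1.75)·(1.75)) / 3 = 20.75/3 = 6.9167
  s[X_1,X_2] = ((-2.25)·(-2.5) + (2.75)·(-1.5) + (-2.25)·(0.5) + (1.75)·(3.5)) / 3 = 6.5/3 = 2.1667
  s[X_2,X_2] = ((-2.5)·(-2.5) + (-1.5)·(-1.5) + (0.5)·(0.5) + (3.5)·(3.5)) / 3 = 21/3 = 7
  Sample standard deviations s_i = √(s[i,i]):
  s(X_1) = √(6.9167) = 2.63
  s(X_2) = √(7) = 2.6458

Step 3 — r_{ij} = s_{ij} / (s_i · s_j):
  r[X_1,X_1] = 1 (diagonal).
  r[X_1,X_2] = 2.1667 / (2.63 · 2.6458) = 2.1667 / 6.9582 = 0.3114
  r[X_2,X_2] = 1 (diagonal).

R is symmetric with unit diagonal. Assembling:

R = [[1, 0.3114],
 [0.3114, 1]]


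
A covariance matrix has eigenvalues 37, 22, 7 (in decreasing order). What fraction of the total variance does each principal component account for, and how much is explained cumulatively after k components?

Step 1 — total variance = trace(Sigma) = Σ λ_i = 37 + 22 + 7 = 66.

Step 2 — fraction explained by component i = λ_i / Σ λ:
  PC1: 37/66 = 0.5606
  PC2: 22/66 = 0.3333
  PC3: 7/66 = 0.1061

Step 3 — cumulative fraction after k components = (λ_1 + ... + λ_k) / Σ λ:
  k = 1: 37/66 = 0.5606
  k = 2: (37 + 22)/66 = 59/66 = 0.8939
  k = 3: (37 + 22 + 7)/66 = 66/66 = 1

Summary (fraction, with percent):

explained: PC1 0.5606 (56.06%), PC2 0.3333 (33.33%), PC3 0.1061 (10.61%);  cumulative: 0.5606, 0.8939, 1


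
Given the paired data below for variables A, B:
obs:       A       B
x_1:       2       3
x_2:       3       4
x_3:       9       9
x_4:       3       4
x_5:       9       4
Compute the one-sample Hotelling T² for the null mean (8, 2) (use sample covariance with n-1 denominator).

Step 1 — sample mean vector:
  mean(A) = (2 + 3 + 9 + 3 + 9) / 5 = 26/5 = 5.2
  mean(B) = (3 + 4 + 9 + 4 + 4) / 5 = 24/5 = 4.8
  x̄ = (5.2, 4.8),  deviation x̄ - mu_0 = (5.2, 4.8) - (8, 2) = (-2.8, 2.8).

Step 2 — sample covariance matrix, S[i,j] = (1/(n-1)) · Σ_k (x_{k,i} - mean_i) · (x_{k,j} - mean_j), divisor n-1 = 4:
  S[A,A] = ((-3.2)·(-3.2) + (-2.2)·(-2.2) + (3.8)·(3.8) + (-2.2)·(-2.2) + (3.8)·(3.8)) / 4 = 48.8/4 = 12.2
  S[A,B] = ((-3.2)·(-1.8) + (-2.2)·(-0.8) + (3.8)·(4.2) + (-2.2)·(-0.8) + (3.8)·(-0.8)) / 4 = 22.2/4 = 5.55
  S[B,B] = ((-1.8)·(-1.8) + (-0.8)·(-0.8) + (4.2)·(4.2) + (-0.8)·(-0.8) + (-0.8)·(-0.8)) / 4 = 22.8/4 = 5.7
  S = [[12.2, 5.55],
 [5.55, 5.7]].

Step 3 — invert S. det(S) = 12.2·5.7 - (5.55)² = 38.7375.
  S^{-1} = (1/det) · [[d, -b], [-b, a]] = [[0.1471, -0.1433],
 [-0.1433, 0.3149]].

Step 4 — quadratic form (x̄ - mu_0)^T · S^{-1} · (x̄ - mu_0):
  S^{-1} · (x̄ - mu_0) = (-0.8132, 1.283),
  (x̄ - mu_0)^T · [...] = (-2.8)·(-0.8132) + (2.8)·(1.283) = 5.8692.

Step 5 — scale by n: T² = 5 · 5.8692 = 29.3462.

T² ≈ 29.3462


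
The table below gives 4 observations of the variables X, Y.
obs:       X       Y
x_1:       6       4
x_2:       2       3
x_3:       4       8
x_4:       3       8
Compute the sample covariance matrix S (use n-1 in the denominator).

Step 1 — column means:
  mean(X) = (6 + 2 + 4 + 3) / 4 = 15/4 = 3.75
  mean(Y) = (4 + 3 + 8 + 8) / 4 = 23/4 = 5.75

Step 2 — sample covariance S[i,j] = (1/(n-1)) · Σ_k (x_{k,i} - mean_i) · (x_{k,j} - mean_j), with n-1 = 3.
  S[X,X] = ((2.25)·(2.25) + (-1.75)·(-1.75) + (0.25)·(0.25) + (-0.75)·(-0.75)) / 3 = 8.75/3 = 2.9167
  S[X,Y] = ((2.25)·(-1.75) + (-1.75)·(-2.75) + (0.25)·(2.25) + (-0.75)·(2.25)) / 3 = -0.25/3 = -0.0833
  S[Y,Y] = ((-1.75)·(-1.75) + (-2.75)·(-2.75) + (2.25)·(2.25) + (2.25)·(2.25)) / 3 = 20.75/3 = 6.9167

S is symmetric (S[j,i] = S[i,j]). Assembling:

S = [[2.9167, -0.0833],
 [-0.0833, 6.9167]]


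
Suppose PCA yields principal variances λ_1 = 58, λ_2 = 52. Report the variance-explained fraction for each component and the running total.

Step 1 — total variance = trace(Sigma) = Σ λ_i = 58 + 52 = 110.

Step 2 — fraction explained by component i = λ_i / Σ λ:
  PC1: 58/110 = 0.5273
  PC2: 52/110 = 0.4727

Step 3 — cumulative fraction after k components = (λ_1 + ... + λ_k) / Σ λ:
  k = 1: 58/110 = 0.5273
  k = 2: (58 + 52)/110 = 110/110 = 1

Summary (fraction, with percent):

explained: PC1 0.5273 (52.73%), PC2 0.4727 (47.27%);  cumulative: 0.5273, 1


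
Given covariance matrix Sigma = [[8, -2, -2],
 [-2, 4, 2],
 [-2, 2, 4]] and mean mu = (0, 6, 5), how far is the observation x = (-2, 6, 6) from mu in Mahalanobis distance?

Step 1 — centre the observation: (x - mu) = (-2, 0, 1).

Step 2 — invert Sigma (cofactor / det for 3×3, or solve directly):
  Sigma^{-1} = [[0.15, 0.05, 0.05],
 [0.05, 0.35, -0.15],
 [0.05, -0.15, 0.35]].

Step 3 — form the quadratic (x - mu)^T · Sigma^{-1} · (x - mu):
  Sigma^{-1} · (x - mu) = (-0.25, -0.25, 0.25).
  (x - mu)^T · [Sigma^{-1} · (x - mu)] = (-2)·(-0.25) + (0)·(-0.25) + (1)·(0.25) = 0.75.

Step 4 — take square root: d = √(0.75) ≈ 0.866.

d(x, mu) = √(0.75) ≈ 0.866


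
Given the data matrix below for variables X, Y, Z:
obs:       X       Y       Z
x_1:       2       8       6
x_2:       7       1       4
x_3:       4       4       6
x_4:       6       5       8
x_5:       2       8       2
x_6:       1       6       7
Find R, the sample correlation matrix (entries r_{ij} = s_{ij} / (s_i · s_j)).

Step 1 — column means:
  mean(X) = (2 + 7 + 4 + 6 + 2 + 1) / 6 = 22/6 = 3.6667
  mean(Y) = (8 + 1 + 4 + 5 + 8 + 6) / 6 = 32/6 = 5.3333
  mean(Z) = (6 + 4 + 6 + 8 + 2 + 7) / 6 = 33/6 = 5.5

Step 2 — sample variances and covariances s[i,j] = (1/(n-1)) · Σ_k (x_{k,i} - mean_i) · (x_{k,j} - mean_j), with n-1 = 5:
  s[X,X] = ((-1.6667)·(-1.6667) + (3.3333)·(3.3333) + (0.3333)·(0.3333) + (2.3333)·(2.3333) + (-1.6667)·(-1.6667) + (-2.6667)·(-2.6667)) / 5 = 29.3333/5 = 5.8667
  s[X,Y] = ((-1.6667)·(2.6667) + (3.3333)·(-4.3333) + (0.3333)·(-1.3333) + (2.3333)·(-0.3333) + (-1.6667)·(2.6667) + (-2.6667)·(0.6667)) / 5 = -26.3333/5 = -5.2667
  s[X,Z] = ((-1.6667)·(0.5) + (3.3333)·(-1.5) + (0.3333)·(0.5) + (2.3333)·(2.5) + (-1.6667)·(-3.5) + (-2.6667)·(1.5)) / 5 = 2/5 = 0.4
  s[Y,Y] = ((2.6667)·(2.6667) + (-4.3333)·(-4.3333) + (-1.3333)·(-1.3333) + (-0.3333)·(-0.3333) + (2.6667)·(2.6667) + (0.6667)·(0.6667)) / 5 = 35.3333/5 = 7.0667
  s[Y,Z] = ((2.6667)·(0.5) + (-4.3333)·(-1.5) + (-1.3333)·(0.5) + (-0.3333)·(2.5) + (2.6667)·(-3.5) + (0.6667)·(1.5)) / 5 = -2/5 = -0.4
  s[Z,Z] = ((0.5)·(0.5) + (-1.5)·(-1.5) + (0.5)·(0.5) + (2.5)·(2.5) + (-3.5)·(-3.5) + (1.5)·(1.5)) / 5 = 23.5/5 = 4.7
  Sample standard deviations s_i = √(s[i,i]):
  s(X) = √(5.8667) = 2.4221
  s(Y) = √(7.0667) = 2.6583
  s(Z) = √(4.7) = 2.1679

Step 3 — r_{ij} = s_{ij} / (s_i · s_j):
  r[X,X] = 1 (diagonal).
  r[X,Y] = -5.2667 / (2.4221 · 2.6583) = -5.2667 / 6.4388 = -0.818
  r[X,Z] = 0.4 / (2.4221 · 2.1679) = 0.4 / 5.251 = 0.0762
  r[Y,Y] = 1 (diagonal).
  r[Y,Z] = -0.4 / (2.6583 · 2.1679) = -0.4 / 5.7631 = -0.0694
  r[Z,Z] = 1 (diagonal).

R is symmetric with unit diagonal. Assembling:

R = [[1, -0.818, 0.0762],
 [-0.818, 1, -0.0694],
 [0.0762, -0.0694, 1]]


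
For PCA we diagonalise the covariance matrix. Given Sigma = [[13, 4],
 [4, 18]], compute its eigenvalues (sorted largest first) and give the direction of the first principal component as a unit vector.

Step 1 — characteristic polynomial of 2×2 Sigma:
  det(Sigma - λI) = λ² - trace · λ + det = 0.
  trace = 13 + 18 = 31, det = 13·18 - (4)² = 218.
Step 2 — discriminant:
  Δ = trace² - 4·det = 961 - 872 = 89.
Step 3 — eigenvalues:
  λ = (trace ± √Δ)/2 = (31 ± 9.434)/2,
  λ_1 = 20.217,  λ_2 = 10.783.

Step 4 — unit eigenvector for λ_1: solve (Sigma - λ_1 I)v = 0. First row:
  (13 - 20.217)·v_x + (4)·v_y = 0, i.e. (-7.217)·v_x + (4)·v_y = 0,
  so v ∝ (b, λ_1 - a) = (4, 7.217) = u.
  ||u|| = √((4)² + (7.217)²) = √(68.085) ≈ 8.2514,
  v_1 = u/||u|| ≈ (0.4848, 0.8746) (||v_1|| = 1).

λ_1 = 20.217,  λ_2 = 10.783;  v_1 ≈ (0.4848, 0.8746)


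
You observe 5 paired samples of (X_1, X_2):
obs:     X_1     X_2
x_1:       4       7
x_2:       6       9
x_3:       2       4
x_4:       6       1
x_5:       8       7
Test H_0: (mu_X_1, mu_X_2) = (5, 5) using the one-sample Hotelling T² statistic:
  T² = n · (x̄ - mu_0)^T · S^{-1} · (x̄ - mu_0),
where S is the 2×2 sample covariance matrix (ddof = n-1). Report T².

Step 1 — sample mean vector:
  mean(X_1) = (4 + 6 + 2 + 6 + 8) / 5 = 26/5 = 5.2
  mean(X_2) = (7 + 9 + 4 + 1 + 7) / 5 = 28/5 = 5.6
  x̄ = (5.2, 5.6),  deviation x̄ - mu_0 = (5.2, 5.6) - (5, 5) = (0.2, 0.6).

Step 2 — sample covariance matrix, S[i,j] = (1/(n-1)) · Σ_k (x_{k,i} - mean_i) · (x_{k,j} - mean_j), divisor n-1 = 4:
  S[X_1,X_1] = ((-1.2)·(-1.2) + (0.8)·(0.8) + (-3.2)·(-3.2) + (0.8)·(0.8) + (2.8)·(2.8)) / 4 = 20.8/4 = 5.2
  S[X_1,X_2] = ((-1.2)·(1.4) + (0.8)·(3.4) + (-3.2)·(-1.6) + (0.8)·(-4.6) + (2.8)·(1.4)) / 4 = 6.4/4 = 1.6
  S[X_2,X_2] = ((1.4)·(1.4) + (3.4)·(3.4) + (-1.6)·(-1.6) + (-4.6)·(-4.6) + (1.4)·(1.4)) / 4 = 39.2/4 = 9.8
  S = [[5.2, 1.6],
 [1.6, 9.8]].

Step 3 — invert S. det(S) = 5.2·9.8 - (1.6)² = 48.4.
  S^{-1} = (1/det) · [[d, -b], [-b, a]] = [[0.2025, -0.0331],
 [-0.0331, 0.1074]].

Step 4 — quadratic form (x̄ - mu_0)^T · S^{-1} · (x̄ - mu_0):
  S^{-1} · (x̄ - mu_0) = (0.0207, 0.0579),
  (x̄ - mu_0)^T · [...] = (0.2)·(0.0207) + (0.6)·(0.0579) = 0.0388.

Step 5 — scale by n: T² = 5 · 0.0388 = 0.1942.

T² ≈ 0.1942
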